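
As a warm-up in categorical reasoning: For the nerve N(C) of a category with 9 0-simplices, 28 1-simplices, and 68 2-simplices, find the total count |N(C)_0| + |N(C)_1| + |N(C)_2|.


The 2-skeleton of the nerve N(C) consists of simplices in dimensions 0, 1, 2:
  |N(C)_0| = 9 (objects)
  |N(C)_1| = 28 (morphisms)
  |N(C)_2| = 68 (composable pairs)
Total = 9 + 28 + 68 = 105

105


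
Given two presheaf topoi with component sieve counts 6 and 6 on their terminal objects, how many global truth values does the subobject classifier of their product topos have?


In a product of presheaf topoi E_1 x E_2, the subobject classifier
is Omega = Omega_1 x Omega_2 (componentwise), so
|Omega(top)| = |Omega_1(top_1)| * |Omega_2(top_2)|.
= 6 * 6 = 36.

36


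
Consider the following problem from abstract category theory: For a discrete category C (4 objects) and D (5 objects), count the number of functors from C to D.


A functor from a discrete category C to D is determined by
where each object maps. Each of the 4 objects of C can map
to any of the 5 objects of D independently.
Number of functors = 5^4 = 625

625


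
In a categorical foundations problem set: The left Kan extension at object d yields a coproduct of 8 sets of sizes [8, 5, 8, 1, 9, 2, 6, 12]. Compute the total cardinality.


Pointwise, the left Kan extension (Lan_F H)(d) is the colimit, indexed
by the comma category (F downarrow d), of H composed with the
projection (F downarrow d) -> C. Here that colimit is given
as a coproduct (disjoint union) of sets, so its cardinality is the
sum of the sizes of the summands.
Coproduct of sets with sizes: 8 + 5 + 8 + 1 + 9 + 2 + 6 + 12
= 51

51


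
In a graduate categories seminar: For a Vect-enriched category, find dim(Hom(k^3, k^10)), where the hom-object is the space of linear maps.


In Vect-enriched categories, Hom(k^n, k^m) is the space of m x n matrices.
dim(Hom(k^3, k^10)) = 10 * 3 = 30

30


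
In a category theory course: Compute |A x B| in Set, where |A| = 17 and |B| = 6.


In Set, the product A x B is the Cartesian product.
By the universal property, |A x B| = |A| * |B|.
|A x B| = 17 * 6 = 102

102


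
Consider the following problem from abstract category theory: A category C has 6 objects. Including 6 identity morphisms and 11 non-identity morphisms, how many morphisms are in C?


Each object has an identity morphism, giving 6 identities.
Adding the 11 non-identity morphisms:
Total = 6 + 11 = 17

17


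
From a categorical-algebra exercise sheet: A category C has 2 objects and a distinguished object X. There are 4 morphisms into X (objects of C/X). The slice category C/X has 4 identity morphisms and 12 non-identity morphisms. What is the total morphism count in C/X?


In the slice category C/X, objects are morphisms to X.
Identity morphisms: 4 (one per object of C/X).
Non-identity morphisms: 12.
Total = 4 + 12 = 16

16


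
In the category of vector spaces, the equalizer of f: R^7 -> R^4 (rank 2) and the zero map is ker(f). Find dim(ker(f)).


The equalizer of f and the zero map is ker(f).
By the rank-nullity theorem: dim(ker(f)) = dim(domain) - rank(f).
dim(ker(f)) = 7 - 2 = 5

5


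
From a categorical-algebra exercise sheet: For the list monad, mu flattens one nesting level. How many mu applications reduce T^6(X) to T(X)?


Each application of mu: T^2 -> T removes one layer of nesting.
Starting at depth 6 (i.e., T^6(X)), we need to reach T(X).
Number of mu applications = 6 - 1 = 5

5


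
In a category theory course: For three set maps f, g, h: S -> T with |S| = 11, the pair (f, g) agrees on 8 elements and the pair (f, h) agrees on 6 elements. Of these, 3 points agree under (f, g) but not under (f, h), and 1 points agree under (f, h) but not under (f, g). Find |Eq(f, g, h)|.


Eq(f, g, h) is the triple-agreement set: points in S where all three
maps take the same value. Using inclusion-exclusion on the pairwise data:
Pair (f, g) agrees on 8 points; pair (f, h) on 6 points.
Points agreeing under (f, g) but not (f, h) = 3; under (f, h) but not (f, g) = 1.
Triple-agreement = agreement-in-(f, g) minus points that agree under (f, g) but not (f, h):
|Eq(f, g, h)| = 8 - 3 = 5
(cross-check via (f, h): 6 - 1 = 5.)

5


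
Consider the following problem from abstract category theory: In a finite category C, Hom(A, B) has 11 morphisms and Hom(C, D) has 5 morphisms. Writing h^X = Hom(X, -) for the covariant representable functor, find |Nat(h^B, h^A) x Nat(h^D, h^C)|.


By the Yoneda lemma, Nat(h^B, h^A) is isomorphic to Hom(A, B),
so |Nat(h^B, h^A)| = |Hom(A, B)| and |Nat(h^D, h^C)| = |Hom(C, D)|.
|Hom(A, B)| = 11, |Hom(C, D)| = 5.
|Nat(h^B, h^A) x Nat(h^D, h^C)| = 11 * 5 = 55

55


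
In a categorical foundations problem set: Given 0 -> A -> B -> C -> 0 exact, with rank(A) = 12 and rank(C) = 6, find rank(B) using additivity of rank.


For a short exact sequence 0 -> A -> B -> C -> 0,
rank is additive: rank(B) = rank(A) + rank(C).
rank(B) = 12 + 6 = 18

18


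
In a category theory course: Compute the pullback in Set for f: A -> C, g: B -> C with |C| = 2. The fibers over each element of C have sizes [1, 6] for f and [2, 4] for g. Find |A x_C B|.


The pullback A x_C B consists of pairs (a, b) with f(a) = g(b).
For each element c in C, the fiber product has |f^-1(c)| * |g^-1(c)| elements.
Summing over C: 1 * 2 + 6 * 4
= 2 + 24 = 26

26


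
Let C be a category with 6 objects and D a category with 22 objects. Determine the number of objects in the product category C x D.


The product category C x D has objects that are pairs (c, d).
Number of pairs = |Ob(C)| * |Ob(D)| = 6 * 22 = 132

132


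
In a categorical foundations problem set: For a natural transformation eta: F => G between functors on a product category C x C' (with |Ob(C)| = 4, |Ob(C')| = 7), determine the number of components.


A natural transformation eta: F => G assigns one component morphism per
object of the domain category.
The domain is the product category C x C', so
|Ob(C x C')| = |Ob(C)| * |Ob(C')| = 4 * 7 = 28.
Therefore eta has 28 component morphisms.

28


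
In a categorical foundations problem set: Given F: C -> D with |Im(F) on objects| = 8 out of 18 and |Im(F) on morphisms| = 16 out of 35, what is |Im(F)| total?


The image of F consists of distinct objects and distinct morphisms.
|Im(F)| on objects = 8
|Im(F)| on morphisms = 16
Total image cardinality = 8 + 16 = 24

24


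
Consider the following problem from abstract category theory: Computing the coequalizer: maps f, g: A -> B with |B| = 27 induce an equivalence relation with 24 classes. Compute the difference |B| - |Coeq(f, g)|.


The coequalizer Coeq(f, g) = B / ~ has one element per equivalence class.
|B| = 27, |Coeq(f, g)| = 24.
|B| - |Coeq(f, g)| = 27 - 24 = 3.

3


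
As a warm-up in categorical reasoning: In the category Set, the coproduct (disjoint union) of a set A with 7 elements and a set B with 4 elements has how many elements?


In Set, the coproduct A + B is the disjoint union.
|A + B| = |A| + |B| = 7 + 4 = 11

11


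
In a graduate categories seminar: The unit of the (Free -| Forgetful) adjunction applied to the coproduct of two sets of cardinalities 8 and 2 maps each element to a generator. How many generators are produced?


The unit eta_X: X -> U(F(X)) of the Free-Forgetful adjunction
maps each element of X to a generator of F(X). For X = S + T (disjoint
union in Set), |S + T| = |S| + |T|.
Total mappings = 8 + 2 = 10.

10


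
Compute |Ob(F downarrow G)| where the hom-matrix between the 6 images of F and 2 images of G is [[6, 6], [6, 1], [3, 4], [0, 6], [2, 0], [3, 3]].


Objects of (F downarrow G) are triples (a, b, h: F(a)->G(b)).
The count equals the sum of all entries in the hom-matrix.
sum(row 0) = 12
sum(row 1) = 7
sum(row 2) = 7
sum(row 3) = 6
sum(row 4) = 2
sum(row 5) = 6
Grand total = 40

40


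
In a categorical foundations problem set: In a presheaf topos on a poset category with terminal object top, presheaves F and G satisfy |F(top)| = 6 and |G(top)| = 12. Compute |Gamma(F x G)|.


Global sections of a presheaf on a poset with terminal top satisfy
Gamma(H) ~ H(top). Presheaves admit pointwise products, so
(F x G)(top) = F(top) x G(top) (Cartesian product).
|Gamma(F x G)| = |F(top)| * |G(top)| = 6 * 12 = 72.

72


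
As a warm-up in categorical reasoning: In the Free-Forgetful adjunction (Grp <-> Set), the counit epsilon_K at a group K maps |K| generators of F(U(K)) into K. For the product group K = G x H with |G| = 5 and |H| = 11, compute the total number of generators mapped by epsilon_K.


The counit epsilon_K: F(U(K)) -> K of the Free-Forgetful adjunction
maps |K| generators of F(U(K)) into K. For K = G x H (the product group),
|G x H| = |G| * |H|.
Total generators mapped = 5 * 11 = 55.

55


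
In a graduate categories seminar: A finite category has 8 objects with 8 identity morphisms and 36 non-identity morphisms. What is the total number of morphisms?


Each object has an identity morphism, giving 8 identities.
Adding the 36 non-identity morphisms:
Total = 8 + 36 = 44

44


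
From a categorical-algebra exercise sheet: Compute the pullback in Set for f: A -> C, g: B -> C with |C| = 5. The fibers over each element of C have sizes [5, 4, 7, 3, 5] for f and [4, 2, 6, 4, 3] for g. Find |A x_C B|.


The pullback A x_C B consists of pairs (a, b) with f(a) = g(b).
For each element c in C, the fiber product has |f^-1(c)| * |g^-1(c)| elements.
Summing over C: 5 * 4 + 4 * 2 + 7 * 6 + 3 * 4 + 5 * 3
= 20 + 8 + 42 + 12 + 15 = 97

97


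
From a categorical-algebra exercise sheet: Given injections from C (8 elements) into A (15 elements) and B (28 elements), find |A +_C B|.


The pushout A +_C B identifies the images of C in A and B.
|A +_C B| = |A| + |B| - |C| (for injections).
= 15 + 28 - 8 = 35

35


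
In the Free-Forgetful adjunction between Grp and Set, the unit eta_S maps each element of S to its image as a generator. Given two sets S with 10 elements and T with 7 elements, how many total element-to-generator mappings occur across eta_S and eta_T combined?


The unit eta_X: X -> U(F(X)) of the Free-Forgetful adjunction
maps each element of X to a generator of F(X). For X = S + T (disjoint
union in Set), |S + T| = |S| + |T|.
Total mappings = 10 + 7 = 17.

17


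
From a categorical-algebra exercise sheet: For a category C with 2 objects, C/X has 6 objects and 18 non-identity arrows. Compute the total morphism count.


In the slice category C/X, objects are morphisms to X.
Identity morphisms: 6 (one per object of C/X).
Non-identity morphisms: 18.
Total = 6 + 18 = 24

24


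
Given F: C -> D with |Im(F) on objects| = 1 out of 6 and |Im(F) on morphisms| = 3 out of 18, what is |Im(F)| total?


The image of F consists of distinct objects and distinct morphisms.
|Im(F)| on objects = 1
|Im(F)| on morphisms = 3
Total image cardinality = 1 + 3 = 4

4


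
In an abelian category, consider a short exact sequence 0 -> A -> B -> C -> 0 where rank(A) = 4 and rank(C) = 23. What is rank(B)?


For a short exact sequence 0 -> A -> B -> C -> 0,
rank is additive: rank(B) = rank(A) + rank(C).
rank(B) = 4 + 23 = 27

27


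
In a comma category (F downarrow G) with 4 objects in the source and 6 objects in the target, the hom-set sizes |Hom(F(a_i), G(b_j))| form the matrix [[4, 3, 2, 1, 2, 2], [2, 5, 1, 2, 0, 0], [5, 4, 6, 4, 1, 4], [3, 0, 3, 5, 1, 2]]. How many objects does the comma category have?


Objects of (F downarrow G) are triples (a, b, h: F(a)->G(b)).
The count equals the sum of all entries in the hom-matrix.
sum(row 0) = 14
sum(row 1) = 10
sum(row 2) = 24
sum(row 3) = 14
Grand total = 62

62


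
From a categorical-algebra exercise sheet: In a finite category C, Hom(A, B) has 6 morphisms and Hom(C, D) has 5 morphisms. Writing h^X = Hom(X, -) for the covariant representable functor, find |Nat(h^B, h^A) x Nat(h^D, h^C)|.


By the Yoneda lemma, Nat(h^B, h^A) is isomorphic to Hom(A, B),
so |Nat(h^B, h^A)| = |Hom(A, B)| and |Nat(h^D, h^C)| = |Hom(C, D)|.
|Hom(A, B)| = 6, |Hom(C, D)| = 5.
|Nat(h^B, h^A) x Nat(h^D, h^C)| = 6 * 5 = 30

30


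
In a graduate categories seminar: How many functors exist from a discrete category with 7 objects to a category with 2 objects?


A functor from a discrete category C to D is determined by
where each object maps. Each of the 7 objects of C can map
to any of the 2 objects of D independently.
Number of functors = 2^7 = 128

128


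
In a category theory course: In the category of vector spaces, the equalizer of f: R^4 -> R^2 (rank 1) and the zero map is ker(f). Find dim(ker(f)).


The equalizer of f and the zero map is ker(f).
By the rank-nullity theorem: dim(ker(f)) = dim(domain) - rank(f).
dim(ker(f)) = 4 - 1 = 3

3


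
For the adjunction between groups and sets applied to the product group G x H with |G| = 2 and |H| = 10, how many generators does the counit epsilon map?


The counit epsilon_K: F(U(K)) -> K of the Free-Forgetful adjunction
maps |K| generators of F(U(K)) into K. For K = G x H (the product group),
|G x H| = |G| * |H|.
Total generators mapped = 2 * 10 = 20.

20


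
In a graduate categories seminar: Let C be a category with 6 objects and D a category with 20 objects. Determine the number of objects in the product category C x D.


The product category C x D has objects that are pairs (c, d).
Number of pairs = |Ob(C)| * |Ob(D)| = 6 * 20 = 120

120


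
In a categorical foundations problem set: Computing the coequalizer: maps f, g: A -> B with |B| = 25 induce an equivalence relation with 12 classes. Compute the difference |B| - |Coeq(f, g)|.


The coequalizer Coeq(f, g) = B / ~ has one element per equivalence class.
|B| = 25, |Coeq(f, g)| = 12.
|B| - |Coeq(f, g)| = 25 - 12 = 13.

13


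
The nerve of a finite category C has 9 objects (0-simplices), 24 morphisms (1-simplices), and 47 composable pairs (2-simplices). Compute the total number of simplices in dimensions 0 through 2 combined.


The 2-skeleton of the nerve N(C) consists of simplices in dimensions 0, 1, 2:
  |N(C)_0| = 9 (objects)
  |N(C)_1| = 24 (morphisms)
  |N(C)_2| = 47 (composable pairs)
Total = 9 + 24 + 47 = 80

80


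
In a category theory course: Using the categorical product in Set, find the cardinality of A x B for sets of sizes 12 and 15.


In Set, the product A x B is the Cartesian product.
By the universal property, |A x B| = |A| * |B|.
|A x B| = 12 * 15 = 180

180


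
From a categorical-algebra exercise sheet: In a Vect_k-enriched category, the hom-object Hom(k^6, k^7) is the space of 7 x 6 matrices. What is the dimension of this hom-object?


In Vect-enriched categories, Hom(k^n, k^m) is the space of m x n matrices.
dim(Hom(k^6, k^7)) = 7 * 6 = 42

42


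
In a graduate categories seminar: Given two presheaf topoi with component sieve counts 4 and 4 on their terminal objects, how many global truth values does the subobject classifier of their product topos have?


In a product of presheaf topoi E_1 x E_2, the subobject classifier
is Omega = Omega_1 x Omega_2 (componentwise), so
|Omega(top)| = |Omega_1(top_1)| * |Omega_2(top_2)|.
= 4 * 4 = 16.

16


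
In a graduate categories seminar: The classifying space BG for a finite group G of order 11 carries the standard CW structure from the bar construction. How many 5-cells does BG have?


In the bar-construction CW model of BG, the n-cells are indexed by
n-tuples [g_1|...|g_n] of non-identity elements of G (degenerate
simplices with some g_i = e do not contribute cells), so there are
(|G| - 1)^n n-cells.
For dim = 5 with |G| = 11:
cells = (11 - 1)^5 = 10^5 = 100000

100000


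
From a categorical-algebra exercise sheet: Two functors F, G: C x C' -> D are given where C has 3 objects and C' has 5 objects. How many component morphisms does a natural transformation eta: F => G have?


A natural transformation eta: F => G assigns one component morphism per
object of the domain category.
The domain is the product category C x C', so
|Ob(C x C')| = |Ob(C)| * |Ob(C')| = 3 * 5 = 15.
Therefore eta has 15 component morphisms.

15


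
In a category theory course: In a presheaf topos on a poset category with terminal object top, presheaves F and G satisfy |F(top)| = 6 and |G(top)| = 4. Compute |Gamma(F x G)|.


Global sections of a presheaf on a poset with terminal top satisfy
Gamma(H) ~ H(top). Presheaves admit pointwise products, so
(F x G)(top) = F(top) x G(top) (Cartesian product).
|Gamma(F x G)| = |F(top)| * |G(top)| = 6 * 4 = 24.

24


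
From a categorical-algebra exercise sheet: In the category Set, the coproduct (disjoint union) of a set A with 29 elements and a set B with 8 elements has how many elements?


In Set, the coproduct A + B is the disjoint union.
|A + B| = |A| + |B| = 29 + 8 = 37

37


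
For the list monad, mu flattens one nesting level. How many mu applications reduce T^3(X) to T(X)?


Each application of mu: T^2 -> T removes one layer of nesting.
Starting at depth 3 (i.e., T^3(X)), we need to reach T(X).
Number of mu applications = 3 - 1 = 2

2


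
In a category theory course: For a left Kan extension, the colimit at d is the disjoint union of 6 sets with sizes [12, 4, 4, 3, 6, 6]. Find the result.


Pointwise, the left Kan extension (Lan_F H)(d) is the colimit, indexed
by the comma category (F downarrow d), of H composed with the
projection (F downarrow d) -> C. Here that colimit is given
as a coproduct (disjoint union) of sets, so its cardinality is the
sum of the sizes of the summands.
Coproduct of sets with sizes: 12 + 4 + 4 + 3 + 6 + 6
= 35

35


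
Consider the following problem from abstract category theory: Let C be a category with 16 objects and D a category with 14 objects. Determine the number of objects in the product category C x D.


The product category C x D has objects that are pairs (c, d).
Number of pairs = |Ob(C)| * |Ob(D)| = 16 * 14 = 224

224


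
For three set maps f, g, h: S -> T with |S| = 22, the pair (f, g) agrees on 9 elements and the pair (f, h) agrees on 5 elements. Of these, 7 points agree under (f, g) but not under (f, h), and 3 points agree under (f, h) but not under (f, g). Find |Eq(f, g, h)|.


Eq(f, g, h) is the triple-agreement set: points in S where all three
maps take the same value. Using inclusion-exclusion on the pairwise data:
Pair (f, g) agrees on 9 points; pair (f, h) on 5 points.
Points agreeing under (f, g) but not (f, h) = 7; under (f, h) but not (f, g) = 3.
Triple-agreement = agreement-in-(f, g) minus points that agree under (f, g) but not (f, h):
|Eq(f, g, h)| = 9 - 7 = 2
(cross-check via (f, h): 5 - 3 = 2.)

2


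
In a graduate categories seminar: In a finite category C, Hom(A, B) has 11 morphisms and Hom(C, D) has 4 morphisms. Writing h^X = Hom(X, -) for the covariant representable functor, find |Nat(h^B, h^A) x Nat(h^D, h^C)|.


By the Yoneda lemma, Nat(h^B, h^A) is isomorphic to Hom(A, B),
so |Nat(h^B, h^A)| = |Hom(A, B)| and |Nat(h^D, h^C)| = |Hom(C, D)|.
|Hom(A, B)| = 11, |Hom(C, D)| = 4.
|Nat(h^B, h^A) x Nat(h^D, h^C)| = 11 * 4 = 44

44


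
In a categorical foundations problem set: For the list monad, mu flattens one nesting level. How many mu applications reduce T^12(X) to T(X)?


Each application of mu: T^2 -> T removes one layer of nesting.
Starting at depth 12 (i.e., T^12(X)), we need to reach T(X).
Number of mu applications = 12 - 1 = 11

11


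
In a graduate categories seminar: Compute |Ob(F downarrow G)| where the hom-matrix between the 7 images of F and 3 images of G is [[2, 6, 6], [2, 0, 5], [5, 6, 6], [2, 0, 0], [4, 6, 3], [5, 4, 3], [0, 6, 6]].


Objects of (F downarrow G) are triples (a, b, h: F(a)->G(b)).
The count equals the sum of all entries in the hom-matrix.
sum(row 0) = 14
sum(row 1) = 7
sum(row 2) = 17
sum(row 3) = 2
sum(row 4) = 13
sum(row 5) = 12
sum(row 6) = 12
Grand total = 77

77


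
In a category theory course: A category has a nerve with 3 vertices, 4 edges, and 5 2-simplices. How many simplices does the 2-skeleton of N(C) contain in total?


The 2-skeleton of the nerve N(C) consists of simplices in dimensions 0, 1, 2:
  |N(C)_0| = 3 (objects)
  |N(C)_1| = 4 (morphisms)
  |N(C)_2| = 5 (composable pairs)
Total = 3 + 4 + 5 = 12

12


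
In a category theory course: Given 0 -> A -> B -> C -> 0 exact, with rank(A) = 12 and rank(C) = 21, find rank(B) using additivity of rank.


For a short exact sequence 0 -> A -> B -> C -> 0,
rank is additive: rank(B) = rank(A) + rank(C).
rank(B) = 12 + 21 = 33

33


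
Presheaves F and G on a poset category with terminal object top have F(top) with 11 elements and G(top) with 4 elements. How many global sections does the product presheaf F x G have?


Global sections of a presheaf on a poset with terminal top satisfy
Gamma(H) ~ H(top). Presheaves admit pointwise products, so
(F x G)(top) = F(top) x G(top) (Cartesian product).
|Gamma(F x G)| = |F(top)| * |G(top)| = 11 * 4 = 44.

44


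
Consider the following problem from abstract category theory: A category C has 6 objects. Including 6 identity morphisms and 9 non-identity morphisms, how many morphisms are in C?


Each object has an identity morphism, giving 6 identities.
Adding the 9 non-identity morphisms:
Total = 6 + 9 = 15

15


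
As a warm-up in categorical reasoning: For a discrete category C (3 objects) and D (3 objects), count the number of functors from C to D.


A functor from a discrete category C to D is determined by
where each object maps. Each of the 3 objects of C can map
to any of the 3 objects of D independently.
Number of functors = 3^3 = 27

27


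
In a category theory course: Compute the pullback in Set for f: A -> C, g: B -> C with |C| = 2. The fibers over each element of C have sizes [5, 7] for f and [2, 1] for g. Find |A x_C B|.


The pullback A x_C B consists of pairs (a, b) with f(a) = g(b).
For each element c in C, the fiber product has |f^-1(c)| * |g^-1(c)| elements.
Summing over C: 5 * 2 + 7 * 1
= 10 + 7 = 17

17


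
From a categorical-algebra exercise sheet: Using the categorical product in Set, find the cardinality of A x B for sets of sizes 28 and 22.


In Set, the product A x B is the Cartesian product.
By the universal property, |A x B| = |A| * |B|.
|A x B| = 28 * 22 = 616

616


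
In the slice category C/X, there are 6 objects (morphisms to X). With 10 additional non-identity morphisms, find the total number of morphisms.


In the slice category C/X, objects are morphisms to X.
Identity morphisms: 6 (one per object of C/X).
Non-identity morphisms: 10.
Total = 6 + 10 = 16

16


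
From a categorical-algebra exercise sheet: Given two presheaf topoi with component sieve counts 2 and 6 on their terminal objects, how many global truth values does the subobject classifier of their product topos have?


In a product of presheaf topoi E_1 x E_2, the subobject classifier
is Omega = Omega_1 x Omega_2 (componentwise), so
|Omega(top)| = |Omega_1(top_1)| * |Omega_2(top_2)|.
= 2 * 6 = 12.

12


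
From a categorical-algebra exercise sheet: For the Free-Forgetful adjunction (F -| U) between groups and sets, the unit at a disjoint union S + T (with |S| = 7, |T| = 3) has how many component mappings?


The unit eta_X: X -> U(F(X)) of the Free-Forgetful adjunction
maps each element of X to a generator of F(X). For X = S + T (disjoint
union in Set), |S + T| = |S| + |T|.
Total mappings = 7 + 3 = 10.

10


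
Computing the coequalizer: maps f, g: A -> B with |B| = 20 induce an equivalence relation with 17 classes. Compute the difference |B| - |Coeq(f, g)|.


The coequalizer Coeq(f, g) = B / ~ has one element per equivalence class.
|B| = 20, |Coeq(f, g)| = 17.
|B| - |Coeq(f, g)| = 20 - 17 = 3.

3


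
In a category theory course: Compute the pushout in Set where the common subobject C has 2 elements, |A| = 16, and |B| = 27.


The pushout A +_C B identifies the images of C in A and B.
|A +_C B| = |A| + |B| - |C| (for injections).
= 16 + 27 - 2 = 41

41


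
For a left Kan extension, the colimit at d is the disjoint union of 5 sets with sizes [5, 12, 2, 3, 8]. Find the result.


Pointwise, the left Kan extension (Lan_F H)(d) is the colimit, indexed
by the comma category (F downarrow d), of H composed with the
projection (F downarrow d) -> C. Here that colimit is given
as a coproduct (disjoint union) of sets, so its cardinality is the
sum of the sizes of the summands.
Coproduct of sets with sizes: 5 + 12 + 2 + 3 + 8
= 30

30


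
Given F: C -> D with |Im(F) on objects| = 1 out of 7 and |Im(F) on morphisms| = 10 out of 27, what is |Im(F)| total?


The image of F consists of distinct objects and distinct morphisms.
|Im(F)| on objects = 1
|Im(F)| on morphisms = 10
Total image cardinality = 1 + 10 = 11

11


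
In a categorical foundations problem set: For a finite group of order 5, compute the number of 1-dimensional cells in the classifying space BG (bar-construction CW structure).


In the bar-construction CW model of BG, the n-cells are indexed by
n-tuples [g_1|...|g_n] of non-identity elements of G (degenerate
simplices with some g_i = e do not contribute cells), so there are
(|G| - 1)^n n-cells.
For dim = 1 with |G| = 5:
cells = (5 - 1)^1 = 4^1 = 4

4


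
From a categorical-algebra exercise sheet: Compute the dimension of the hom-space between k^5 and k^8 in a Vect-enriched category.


In Vect-enriched categories, Hom(k^n, k^m) is the space of m x n matrices.
dim(Hom(k^5, k^8)) = 8 * 5 = 40

40


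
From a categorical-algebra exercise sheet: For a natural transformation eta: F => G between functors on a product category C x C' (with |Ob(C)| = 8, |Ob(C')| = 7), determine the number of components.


A natural transformation eta: F => G assigns one component morphism per
object of the domain category.
The domain is the product category C x C', so
|Ob(C x C')| = |Ob(C)| * |Ob(C')| = 8 * 7 = 56.
Therefore eta has 56 component morphisms.

56


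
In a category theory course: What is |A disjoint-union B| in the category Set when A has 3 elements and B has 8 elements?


In Set, the coproduct A + B is the disjoint union.
|A + B| = |A| + |B| = 3 + 8 = 11

11


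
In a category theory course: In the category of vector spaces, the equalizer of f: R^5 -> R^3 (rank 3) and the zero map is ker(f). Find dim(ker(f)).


The equalizer of f and the zero map is ker(f).
By the rank-nullity theorem: dim(ker(f)) = dim(domain) - rank(f).
dim(ker(f)) = 5 - 3 = 2

2


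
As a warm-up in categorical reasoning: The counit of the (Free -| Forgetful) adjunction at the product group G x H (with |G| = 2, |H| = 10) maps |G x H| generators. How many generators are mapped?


The counit epsilon_K: F(U(K)) -> K of the Free-Forgetful adjunction
maps |K| generators of F(U(K)) into K. For K = G x H (the product group),
|G x H| = |G| * |H|.
Total generators mapped = 2 * 10 = 20.

20


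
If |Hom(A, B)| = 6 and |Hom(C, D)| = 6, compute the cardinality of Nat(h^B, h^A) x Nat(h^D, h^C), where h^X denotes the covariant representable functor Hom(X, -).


By the Yoneda lemma, Nat(h^B, h^A) is isomorphic to Hom(A, B),
so |Nat(h^B, h^A)| = |Hom(A, B)| and |Nat(h^D, h^C)| = |Hom(C, D)|.
|Hom(A, B)| = 6, |Hom(C, D)| = 6.
|Nat(h^B, h^A) x Nat(h^D, h^C)| = 6 * 6 = 36

36


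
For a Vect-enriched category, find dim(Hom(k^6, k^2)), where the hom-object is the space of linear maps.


In Vect-enriched categories, Hom(k^n, k^m) is the space of m x n matrices.
dim(Hom(k^6, k^2)) = 2 * 6 = 12

12


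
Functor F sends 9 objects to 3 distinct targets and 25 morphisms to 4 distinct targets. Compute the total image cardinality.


The image of F consists of distinct objects and distinct morphisms.
|Im(F)| on objects = 3
|Im(F)| on morphisms = 4
Total image cardinality = 3 + 4 = 7

7


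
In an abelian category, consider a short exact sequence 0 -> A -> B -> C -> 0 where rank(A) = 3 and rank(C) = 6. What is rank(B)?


For a short exact sequence 0 -> A -> B -> C -> 0,
rank is additive: rank(B) = rank(A) + rank(C).
rank(B) = 3 + 6 = 9

9


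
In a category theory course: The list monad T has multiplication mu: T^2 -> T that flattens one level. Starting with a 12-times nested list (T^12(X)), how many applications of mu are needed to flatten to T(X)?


Each application of mu: T^2 -> T removes one layer of nesting.
Starting at depth 12 (i.e., T^12(X)), we need to reach T(X).
Number of mu applications = 12 - 1 = 11

11


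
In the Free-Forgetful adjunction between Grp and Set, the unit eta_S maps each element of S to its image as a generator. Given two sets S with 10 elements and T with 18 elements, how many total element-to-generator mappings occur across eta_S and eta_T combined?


The unit eta_X: X -> U(F(X)) of the Free-Forgetful adjunction
maps each element of X to a generator of F(X). For X = S + T (disjoint
union in Set), |S + T| = |S| + |T|.
Total mappings = 10 + 18 = 28.

28


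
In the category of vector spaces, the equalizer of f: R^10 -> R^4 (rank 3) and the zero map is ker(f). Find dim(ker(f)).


The equalizer of f and the zero map is ker(f).
By the rank-nullity theorem: dim(ker(f)) = dim(domain) - rank(f).
dim(ker(f)) = 10 - 3 = 7

7


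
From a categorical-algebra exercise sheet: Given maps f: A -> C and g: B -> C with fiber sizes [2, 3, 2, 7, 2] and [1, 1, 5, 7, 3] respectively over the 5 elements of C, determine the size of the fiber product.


The pullback A x_C B consists of pairs (a, b) with f(a) = g(b).
For each element c in C, the fiber product has |f^-1(c)| * |g^-1(c)| elements.
Summing over C: 2 * 1 + 3 * 1 + 2 * 5 + 7 * 7 + 2 * 3
= 2 + 3 + 10 + 49 + 6 = 70

70


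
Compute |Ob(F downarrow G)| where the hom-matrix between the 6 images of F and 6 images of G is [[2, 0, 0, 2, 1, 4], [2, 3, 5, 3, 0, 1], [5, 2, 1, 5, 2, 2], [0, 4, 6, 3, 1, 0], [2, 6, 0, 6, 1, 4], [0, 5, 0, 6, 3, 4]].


Objects of (F downarrow G) are triples (a, b, h: F(a)->G(b)).
The count equals the sum of all entries in the hom-matrix.
sum(row 0) = 9
sum(row 1) = 14
sum(row 2) = 17
sum(row 3) = 14
sum(row 4) = 19
sum(row 5) = 18
Grand total = 91

91


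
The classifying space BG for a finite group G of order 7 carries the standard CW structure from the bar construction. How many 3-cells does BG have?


In the bar-construction CW model of BG, the n-cells are indexed by
n-tuples [g_1|...|g_n] of non-identity elements of G (degenerate
simplices with some g_i = e do not contribute cells), so there are
(|G| - 1)^n n-cells.
For dim = 3 with |G| = 7:
cells = (7 - 1)^3 = 6^3 = 216

216


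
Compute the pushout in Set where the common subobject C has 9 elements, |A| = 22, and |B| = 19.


The pushout A +_C B identifies the images of C in A and B.
|A +_C B| = |A| + |B| - |C| (for injections).
= 22 + 19 - 9 = 32

32


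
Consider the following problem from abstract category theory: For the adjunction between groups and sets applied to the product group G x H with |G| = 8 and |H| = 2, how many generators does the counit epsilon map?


The counit epsilon_K: F(U(K)) -> K of the Free-Forgetful adjunction
maps |K| generators of F(U(K)) into K. For K = G x H (the product group),
|G x H| = |G| * |H|.
Total generators mapped = 8 * 2 = 16.

16


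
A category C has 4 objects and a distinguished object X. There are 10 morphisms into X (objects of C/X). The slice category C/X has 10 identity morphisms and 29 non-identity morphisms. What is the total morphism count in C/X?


In the slice category C/X, objects are morphisms to X.
Identity morphisms: 10 (one per object of C/X).
Non-identity morphisms: 29.
Total = 10 + 29 = 39

39


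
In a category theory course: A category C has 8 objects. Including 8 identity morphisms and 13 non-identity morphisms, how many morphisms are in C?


Each object has an identity morphism, giving 8 identities.
Adding the 13 non-identity morphisms:
Total = 8 + 13 = 21

21


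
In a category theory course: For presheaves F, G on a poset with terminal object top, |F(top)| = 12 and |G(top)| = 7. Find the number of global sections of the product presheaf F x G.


Global sections of a presheaf on a poset with terminal top satisfy
Gamma(H) ~ H(top). Presheaves admit pointwise products, so
(F x G)(top) = F(top) x G(top) (Cartesian product).
|Gamma(F x G)| = |F(top)| * |G(top)| = 12 * 7 = 84.

84


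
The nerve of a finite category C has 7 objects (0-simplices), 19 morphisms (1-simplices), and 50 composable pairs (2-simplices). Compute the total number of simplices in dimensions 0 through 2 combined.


The 2-skeleton of the nerve N(C) consists of simplices in dimensions 0, 1, 2:
  |N(C)_0| = 7 (objects)
  |N(C)_1| = 19 (morphisms)
  |N(C)_2| = 50 (composable pairs)
Total = 7 + 19 + 50 = 76

76


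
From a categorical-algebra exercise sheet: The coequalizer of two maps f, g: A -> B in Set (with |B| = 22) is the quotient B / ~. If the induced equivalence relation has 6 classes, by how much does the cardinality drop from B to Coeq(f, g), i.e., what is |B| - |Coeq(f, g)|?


The coequalizer Coeq(f, g) = B / ~ has one element per equivalence class.
|B| = 22, |Coeq(f, g)| = 6.
|B| - |Coeq(f, g)| = 22 - 6 = 16.

16


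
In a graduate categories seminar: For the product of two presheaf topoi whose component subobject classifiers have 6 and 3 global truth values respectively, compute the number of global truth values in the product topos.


In a product of presheaf topoi E_1 x E_2, the subobject classifier
is Omega = Omega_1 x Omega_2 (componentwise), so
|Omega(top)| = |Omega_1(top_1)| * |Omega_2(top_2)|.
= 6 * 3 = 18.

18


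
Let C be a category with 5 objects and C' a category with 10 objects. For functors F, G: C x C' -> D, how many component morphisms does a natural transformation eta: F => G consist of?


A natural transformation eta: F => G assigns one component morphism per
object of the domain category.
The domain is the product category C x C', so
|Ob(C x C')| = |Ob(C)| * |Ob(C')| = 5 * 10 = 50.
Therefore eta has 50 component morphisms.

50


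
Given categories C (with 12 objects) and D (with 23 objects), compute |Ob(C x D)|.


The product category C x D has objects that are pairs (c, d).
Number of pairs = |Ob(C)| * |Ob(D)| = 12 * 23 = 276

276


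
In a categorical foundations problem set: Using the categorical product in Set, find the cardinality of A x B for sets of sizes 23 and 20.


In Set, the product A x B is the Cartesian product.
By the universal property, |A x B| = |A| * |B|.
|A x B| = 23 * 20 = 460

460


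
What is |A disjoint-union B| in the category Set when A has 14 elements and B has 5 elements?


In Set, the coproduct A + B is the disjoint union.
|A + B| = |A| + |B| = 14 + 5 = 19

19


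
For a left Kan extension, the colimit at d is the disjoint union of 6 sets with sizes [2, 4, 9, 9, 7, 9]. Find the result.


Pointwise, the left Kan extension (Lan_F H)(d) is the colimit, indexed
by the comma category (F downarrow d), of H composed with the
projection (F downarrow d) -> C. Here that colimit is given
as a coproduct (disjoint union) of sets, so its cardinality is the
sum of the sizes of the summands.
Coproduct of sets with sizes: 2 + 4 + 9 + 9 + 7 + 9
= 40

40


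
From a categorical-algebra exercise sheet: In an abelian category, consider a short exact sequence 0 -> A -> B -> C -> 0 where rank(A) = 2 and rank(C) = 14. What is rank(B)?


For a short exact sequence 0 -> A -> B -> C -> 0,
rank is additive: rank(B) = rank(A) + rank(C).
rank(B) = 2 + 14 = 16

16


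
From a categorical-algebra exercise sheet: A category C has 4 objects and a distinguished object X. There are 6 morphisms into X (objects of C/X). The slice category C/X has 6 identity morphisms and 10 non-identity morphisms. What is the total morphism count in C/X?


In the slice category C/X, objects are morphisms to X.
Identity morphisms: 6 (one per object of C/X).
Non-identity morphisms: 10.
Total = 6 + 10 = 16

16


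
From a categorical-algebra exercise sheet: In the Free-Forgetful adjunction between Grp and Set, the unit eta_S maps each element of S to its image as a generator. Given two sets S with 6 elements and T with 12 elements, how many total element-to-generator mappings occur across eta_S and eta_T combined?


The unit eta_X: X -> U(F(X)) of the Free-Forgetful adjunction
maps each element of X to a generator of F(X). For X = S + T (disjoint
union in Set), |S + T| = |S| + |T|.
Total mappings = 6 + 12 = 18.

18


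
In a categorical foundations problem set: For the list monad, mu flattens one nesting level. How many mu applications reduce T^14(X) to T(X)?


Each application of mu: T^2 -> T removes one layer of nesting.
Starting at depth 14 (i.e., T^14(X)), we need to reach T(X).
Number of mu applications = 14 - 1 = 13

13


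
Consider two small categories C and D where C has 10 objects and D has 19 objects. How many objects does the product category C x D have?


The product category C x D has objects that are pairs (c, d).
Number of pairs = |Ob(C)| * |Ob(D)| = 10 * 19 = 190

190


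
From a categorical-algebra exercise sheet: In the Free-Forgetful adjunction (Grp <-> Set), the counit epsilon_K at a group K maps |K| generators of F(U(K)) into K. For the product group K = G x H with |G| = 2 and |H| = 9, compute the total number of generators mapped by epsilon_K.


The counit epsilon_K: F(U(K)) -> K of the Free-Forgetful adjunction
maps |K| generators of F(U(K)) into K. For K = G x H (the product group),
|G x H| = |G| * |H|.
Total generators mapped = 2 * 9 = 18.

18


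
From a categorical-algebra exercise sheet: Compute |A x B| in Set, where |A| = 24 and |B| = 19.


In Set, the product A x B is the Cartesian product.
By the universal property, |A x B| = |A| * |B|.
|A x B| = 24 * 19 = 456

456


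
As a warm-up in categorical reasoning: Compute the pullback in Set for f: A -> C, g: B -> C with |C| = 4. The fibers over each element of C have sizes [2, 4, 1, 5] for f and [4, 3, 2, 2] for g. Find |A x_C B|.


The pullback A x_C B consists of pairs (a, b) with f(a) = g(b).
For each element c in C, the fiber product has |f^-1(c)| * |g^-1(c)| elements.
Summing over C: 2 * 4 + 4 * 3 + 1 * 2 + 5 * 2
= 8 + 12 + 2 + 10 = 32

32


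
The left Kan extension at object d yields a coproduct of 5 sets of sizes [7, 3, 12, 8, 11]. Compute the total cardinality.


Pointwise, the left Kan extension (Lan_F H)(d) is the colimit, indexed
by the comma category (F downarrow d), of H composed with the
projection (F downarrow d) -> C. Here that colimit is given
as a coproduct (disjoint union) of sets, so its cardinality is the
sum of the sizes of the summands.
Coproduct of sets with sizes: 7 + 3 + 12 + 8 + 11
= 41

41


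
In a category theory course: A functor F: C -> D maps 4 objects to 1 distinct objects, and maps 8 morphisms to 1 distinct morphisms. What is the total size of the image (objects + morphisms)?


The image of F consists of distinct objects and distinct morphisms.
|Im(F)| on objects = 1
|Im(F)| on morphisms = 1
Total image cardinality = 1 + 1 = 2

2


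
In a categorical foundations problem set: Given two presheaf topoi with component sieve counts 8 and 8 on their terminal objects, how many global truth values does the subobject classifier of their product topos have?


In a product of presheaf topoi E_1 x E_2, the subobject classifier
is Omega = Omega_1 x Omega_2 (componentwise), so
|Omega(top)| = |Omega_1(top_1)| * |Omega_2(top_2)|.
= 8 * 8 = 64.

64


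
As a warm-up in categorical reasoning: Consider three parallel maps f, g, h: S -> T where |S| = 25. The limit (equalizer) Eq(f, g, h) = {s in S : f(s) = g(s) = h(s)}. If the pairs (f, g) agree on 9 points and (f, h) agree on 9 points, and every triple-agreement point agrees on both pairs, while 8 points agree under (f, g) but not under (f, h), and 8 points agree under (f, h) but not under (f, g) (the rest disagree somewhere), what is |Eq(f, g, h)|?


Eq(f, g, h) is the triple-agreement set: points in S where all three
maps take the same value. Using inclusion-exclusion on the pairwise data:
Pair (f, g) agrees on 9 points; pair (f, h) on 9 points.
Points agreeing under (f, g) but not (f, h) = 8; under (f, h) but not (f, g) = 8.
Triple-agreement = agreement-in-(f, g) minus points that agree under (f, g) but not (f, h):
|Eq(f, g, h)| = 9 - 8 = 1
(cross-check via (f, h): 9 - 8 = 1.)

1
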